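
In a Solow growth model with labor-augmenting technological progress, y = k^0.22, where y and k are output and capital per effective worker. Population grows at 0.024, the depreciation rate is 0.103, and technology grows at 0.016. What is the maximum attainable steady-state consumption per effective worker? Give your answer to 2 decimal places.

Capital per effective worker breaks even when investment replaces (n + g + δ)·k; here n + g + δ = 0.143.
Maximizing c = f(k) − (n+g+δ)·k gives f'(k) = n+g+δ, i.e. 0.22·k^(0.22−1) = 0.143, so k_gold = (0.22/0.143)^(1/0.78) ≈ 1.7372.
y_gold = 1.7372^0.22 ≈ 1.1292.
c_gold = y_gold − (n+g+δ)·k_gold = 1.1292 − 0.143·1.7372 ≈ 0.8808.

c_gold ≈ 0.88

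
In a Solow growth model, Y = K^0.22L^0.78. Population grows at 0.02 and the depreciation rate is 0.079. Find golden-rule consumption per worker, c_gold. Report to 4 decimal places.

Break-even investment rate: n + δ = 0.02 + 0.079 = 0.099.
Golden rule sets MPK = n+δ: 0.22·k^(0.22−1) = 0.099, so k_gold = (0.22/0.099)^(1/0.78) ≈ 2.7836.
y_gold = 2.7836^0.22 ≈ 1.2526.
c_gold = y_gold − (n+δ)·k_gold = 1.2526 − 0.099·2.7836 ≈ 0.9770.

c_gold ≈ 0.9770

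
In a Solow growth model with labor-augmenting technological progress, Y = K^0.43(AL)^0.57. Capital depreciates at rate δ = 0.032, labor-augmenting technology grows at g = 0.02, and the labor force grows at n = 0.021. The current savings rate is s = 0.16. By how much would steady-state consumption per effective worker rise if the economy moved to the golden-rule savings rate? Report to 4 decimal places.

Break-even investment rate: n + g + δ = 0.021 + 0.02 + 0.032 = 0.073.
Current steady state (s = 0.16): k* = (0.16/0.073)^(1/0.57) ≈ 3.9618, y* = 3.9618^0.43 ≈ 1.8076, c* = (1−0.16)·1.8076 ≈ 1.5183.
Setting f'(k) = n+g+δ gives 0.43·k^(0.43−1) = 0.073, hence k_gold = (0.43/0.073)^(1/0.57) ≈ 22.4457.
y_gold = 22.4457^0.43 ≈ 3.8105, c_gold = y_gold − 0.073·k_gold ≈ 2.1720.
Gain: Δc = 2.1720 − 1.5183 ≈ 0.6537.

Δc ≈ 0.6537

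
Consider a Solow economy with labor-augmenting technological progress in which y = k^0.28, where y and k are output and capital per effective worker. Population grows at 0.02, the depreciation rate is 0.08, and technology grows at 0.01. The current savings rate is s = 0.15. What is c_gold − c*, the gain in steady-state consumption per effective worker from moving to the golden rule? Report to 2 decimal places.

The effective depreciation rate is n + g + δ = 0.02 + 0.01 + 0.08 = 0.11.
Current steady state (s = 0.15): k* = (0.15/0.11)^(1/0.72) ≈ 1.5384, y* = 1.5384^0.28 ≈ 1.1282, c* = (1−0.15)·1.1282 ≈ 0.9590.
Maximizing c = f(k) − (n+g+δ)·k gives f'(k) = n+g+δ, i.e. 0.28·k^(0.28−1) = 0.11, so k_gold = (0.28/0.11)^(1/0.72) ≈ 3.6607.
y_gold = 3.6607^0.28 ≈ 1.4381, c_gold = y_gold − 0.11·k_gold ≈ 1.0355.
Gain: Δc = 1.0355 − 0.9590 ≈ 0.0765.

Δc ≈ 0.08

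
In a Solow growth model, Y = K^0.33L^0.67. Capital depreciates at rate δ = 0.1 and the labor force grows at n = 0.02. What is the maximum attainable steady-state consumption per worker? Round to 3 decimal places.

c_gold ≈ 1.103

The effective depreciation rate is n + δ = 0.02 + 0.1 = 0.12.
Golden rule sets MPK = n+δ: 0.33·k^(0.33−1) = 0.12, so k_gold = (0.33/0.12)^(1/0.67) ≈ 4.5261.
y_gold = 4.5261^0.33 ≈ 1.6458.
c_gold = y_gold − (n+δ)·k_gold = 1.6458 − 0.12·4.5261 ≈ 1.1027.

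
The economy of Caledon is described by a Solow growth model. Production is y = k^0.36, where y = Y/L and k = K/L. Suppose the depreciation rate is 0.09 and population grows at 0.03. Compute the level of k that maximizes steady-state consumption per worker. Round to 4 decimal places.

k_gold ≈ 5.5655

Capital per worker breaks even when investment replaces (n + δ)·k; here n + δ = 0.12.
Maximizing c = f(k) − (n+δ)·k gives f'(k) = n+δ, i.e. 0.36·k^(0.36−1) = 0.12, so k_gold = (0.36/0.12)^(1/0.64) ≈ 5.5655.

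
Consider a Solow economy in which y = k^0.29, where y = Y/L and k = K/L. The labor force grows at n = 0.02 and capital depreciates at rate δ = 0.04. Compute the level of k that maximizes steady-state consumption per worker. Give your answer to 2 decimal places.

k_gold ≈ 9.20

The effective depreciation rate is n + δ = 0.02 + 0.04 = 0.06.
At the golden rule the marginal product of capital equals n+δ: 0.29·k^(0.29−1) = 0.06. Solving, k_gold = (0.29/0.06)^(1/0.71) ≈ 9.1987.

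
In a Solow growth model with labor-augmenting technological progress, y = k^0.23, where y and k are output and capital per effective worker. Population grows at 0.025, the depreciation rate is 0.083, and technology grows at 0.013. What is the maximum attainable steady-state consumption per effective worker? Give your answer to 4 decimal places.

Break-even investment rate: n + g + δ = 0.025 + 0.013 + 0.083 = 0.121.
Golden rule sets MPK = n+g+δ: 0.23·k^(0.23−1) = 0.121, so k_gold = (0.23/0.121)^(1/0.77) ≈ 2.3028.
y_gold = 2.3028^0.23 ≈ 1.2115.
c_gold = y_gold − (n+g+δ)·k_gold = 1.2115 − 0.121·2.3028 ≈ 0.9328.

c_gold ≈ 0.9328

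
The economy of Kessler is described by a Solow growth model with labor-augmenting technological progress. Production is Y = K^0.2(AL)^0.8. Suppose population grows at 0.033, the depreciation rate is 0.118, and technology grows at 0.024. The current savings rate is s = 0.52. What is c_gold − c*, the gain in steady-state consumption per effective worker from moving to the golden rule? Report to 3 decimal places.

Capital per effective worker breaks even when investment replaces (n + g + δ)·k; here n + g + δ = 0.175.
Current steady state (s = 0.52): k* = (0.52/0.175)^(1/0.8) ≈ 3.9013, y* = 3.9013^0.2 ≈ 1.3129, c* = (1−0.52)·1.3129 ≈ 0.6302.
Golden rule sets MPK = n+g+δ: 0.2·k^(0.2−1) = 0.175, so k_gold = (0.2/0.175)^(1/0.8) ≈ 1.1817.
y_gold = 1.1817^0.2 ≈ 1.0339, c_gold = y_gold − 0.175·k_gold ≈ 0.8272.
Gain: Δc = 0.8272 − 0.6302 ≈ 0.1970.

Δc ≈ 0.197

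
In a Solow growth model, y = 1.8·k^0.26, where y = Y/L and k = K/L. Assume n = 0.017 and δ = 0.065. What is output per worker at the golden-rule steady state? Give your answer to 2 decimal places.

Break-even investment rate: n + δ = 0.017 + 0.065 = 0.082.
Maximizing c = f(k) − (n+δ)·k gives f'(k) = n+δ, i.e. 0.26·1.8·k^(0.26−1) = 0.082, so k_gold = (0.26·1.8/0.082)^(1/0.74) ≈ 10.5246.
Output: y_gold = 1.8·k_gold^0.26 = 1.8·10.5246^0.26 ≈ 3.3193.

y_gold ≈ 3.32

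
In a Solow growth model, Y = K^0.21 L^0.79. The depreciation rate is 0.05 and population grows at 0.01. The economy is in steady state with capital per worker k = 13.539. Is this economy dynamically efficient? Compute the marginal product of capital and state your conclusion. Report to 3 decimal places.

n + δ = 0.01 + 0.05 = 0.06.
MPK = 0.21·k^(0.21−1) = 0.21·13.539^(-0.79) ≈ 0.0268.
MPK < 0.06, so the economy is dynamically inefficient (over-saving).

dynamically inefficient; MPK ≈ 0.027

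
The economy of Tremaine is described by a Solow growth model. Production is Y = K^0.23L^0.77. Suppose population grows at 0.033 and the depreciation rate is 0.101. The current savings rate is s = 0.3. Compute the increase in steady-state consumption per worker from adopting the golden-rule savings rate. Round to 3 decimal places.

The effective depreciation rate is n + δ = 0.033 + 0.101 = 0.134.
Current steady state (s = 0.3): k* = (0.3/0.134)^(1/0.77) ≈ 2.8482, y* = 2.8482^0.23 ≈ 1.2722, c* = (1−0.3)·1.2722 ≈ 0.8905.
Golden rule sets MPK = n+δ: 0.23·k^(0.23−1) = 0.134, so k_gold = (0.23/0.134)^(1/0.77) ≈ 2.0170.
y_gold = 2.0170^0.23 ≈ 1.1751, c_gold = y_gold − 0.134·k_gold ≈ 0.9048.
Gain: Δc = 0.9048 − 0.8905 ≈ 0.0143.

Δc ≈ 0.014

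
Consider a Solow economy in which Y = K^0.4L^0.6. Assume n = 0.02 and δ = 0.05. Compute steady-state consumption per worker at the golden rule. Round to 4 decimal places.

c_gold ≈ 1.9178

Break-even investment rate: n + δ = 0.02 + 0.05 = 0.07.
Setting f'(k) = n+δ gives 0.4·k^(0.4−1) = 0.07, hence k_gold = (0.4/0.07)^(1/0.6) ≈ 18.2643.
y_gold = 18.2643^0.4 ≈ 3.1963.
c_gold = y_gold − (n+δ)·k_gold = 3.1963 − 0.07·18.2643 ≈ 1.9178.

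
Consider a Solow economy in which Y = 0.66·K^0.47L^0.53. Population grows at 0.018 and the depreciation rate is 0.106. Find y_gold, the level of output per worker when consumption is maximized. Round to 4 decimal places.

The effective depreciation rate is n + δ = 0.018 + 0.106 = 0.124.
Golden rule sets MPK = n+δ: 0.47·0.66·k^(0.47−1) = 0.124, so k_gold = (0.47·0.66/0.124)^(1/0.53) ≈ 5.6410.
Output: y_gold = 0.66·k_gold^0.47 = 0.66·5.6410^0.47 ≈ 1.4883.

y_gold ≈ 1.4883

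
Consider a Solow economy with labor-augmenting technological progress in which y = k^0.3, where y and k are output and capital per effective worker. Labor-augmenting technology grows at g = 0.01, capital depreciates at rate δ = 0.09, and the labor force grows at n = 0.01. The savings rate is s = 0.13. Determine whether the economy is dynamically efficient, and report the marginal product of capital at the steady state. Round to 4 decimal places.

dynamically efficient; MPK ≈ 0.2538

Capital per effective worker breaks even when investment replaces (n + g + δ)·k; here n + g + δ = 0.11.
Steady-state k*: s·k^0.3 = 0.11·k gives k* = (0.13/0.11)^(1/0.7) ≈ 1.2695.
MPK = 0.3·1.2695^(-0.7) ≈ 0.2538.
MPK > n+g+δ = 0.11, so the economy is dynamically efficient (under-saving).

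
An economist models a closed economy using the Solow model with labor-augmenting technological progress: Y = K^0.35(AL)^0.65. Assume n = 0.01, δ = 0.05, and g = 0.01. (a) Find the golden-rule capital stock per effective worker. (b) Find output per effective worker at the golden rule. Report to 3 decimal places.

(a) k_gold ≈ 11.894; (b) y_gold ≈ 2.379

n + g + δ = 0.01 + 0.01 + 0.05 = 0.07.
Golden rule sets MPK = n+g+δ: 0.35·k^(0.35−1) = 0.07, so k_gold = (0.35/0.07)^(1/0.65) ≈ 11.8943.
y_gold = 11.8943^0.35 ≈ 2.3789.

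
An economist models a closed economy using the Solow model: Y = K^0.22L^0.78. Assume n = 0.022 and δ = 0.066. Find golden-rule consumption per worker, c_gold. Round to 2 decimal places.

c_gold ≈ 1.01

Break-even investment rate: n + δ = 0.022 + 0.066 = 0.088.
Maximizing c = f(k) − (n+δ)·k gives f'(k) = n+δ, i.e. 0.22·k^(0.22−1) = 0.088, so k_gold = (0.22/0.088)^(1/0.78) ≈ 3.2373.
y_gold = 3.2373^0.22 ≈ 1.2949.
c_gold = y_gold − (n+δ)·k_gold = 1.2949 − 0.088·3.2373 ≈ 1.0100.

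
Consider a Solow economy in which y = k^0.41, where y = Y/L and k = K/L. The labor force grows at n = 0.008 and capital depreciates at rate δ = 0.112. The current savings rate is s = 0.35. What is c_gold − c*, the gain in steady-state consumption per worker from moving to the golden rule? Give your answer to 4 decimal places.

Δc ≈ 0.0180

Capital per worker breaks even when investment replaces (n + δ)·k; here n + δ = 0.12.
Current steady state (s = 0.35): k* = (0.35/0.12)^(1/0.59) ≈ 6.1368, y* = 6.1368^0.41 ≈ 2.1041, c* = (1−0.35)·2.1041 ≈ 1.3676.
At the golden rule the marginal product of capital equals n+δ: 0.41·k^(0.41−1) = 0.12. Solving, k_gold = (0.41/0.12)^(1/0.59) ≈ 8.0244.
y_gold = 8.0244^0.41 ≈ 2.3486, c_gold = y_gold − 0.12·k_gold ≈ 1.3857.
Gain: Δc = 1.3857 − 1.3676 ≈ 0.0180.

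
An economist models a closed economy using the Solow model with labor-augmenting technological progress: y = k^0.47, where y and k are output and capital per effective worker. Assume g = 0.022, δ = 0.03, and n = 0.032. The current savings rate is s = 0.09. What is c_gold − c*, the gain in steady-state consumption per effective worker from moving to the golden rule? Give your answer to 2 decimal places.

Break-even investment rate: n + g + δ = 0.032 + 0.022 + 0.03 = 0.084.
Current steady state (s = 0.09): k* = (0.09/0.084)^(1/0.53) ≈ 1.1390, y* = 1.1390^0.47 ≈ 1.0631, c* = (1−0.09)·1.0631 ≈ 0.9674.
At the golden rule the marginal product of capital equals n+g+δ: 0.47·k^(0.47−1) = 0.084. Solving, k_gold = (0.47/0.084)^(1/0.53) ≈ 25.7619.
y_gold = 25.7619^0.47 ≈ 4.6043, c_gold = y_gold − 0.084·k_gold ≈ 2.4403.
Gain: Δc = 2.4403 − 0.9674 ≈ 1.4728.

Δc ≈ 1.47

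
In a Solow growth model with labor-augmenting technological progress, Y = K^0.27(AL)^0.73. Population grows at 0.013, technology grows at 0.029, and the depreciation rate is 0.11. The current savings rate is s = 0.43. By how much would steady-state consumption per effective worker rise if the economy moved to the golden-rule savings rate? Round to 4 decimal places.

Δc ≈ 0.0655

n + g + δ = 0.013 + 0.029 + 0.11 = 0.152.
Current steady state (s = 0.43): k* = (0.43/0.152)^(1/0.73) ≈ 4.1559, y* = 4.1559^0.27 ≈ 1.4691, c* = (1−0.43)·1.4691 ≈ 0.8374.
Golden rule sets MPK = n+g+δ: 0.27·k^(0.27−1) = 0.152, so k_gold = (0.27/0.152)^(1/0.73) ≈ 2.1969.
y_gold = 2.1969^0.27 ≈ 1.2368, c_gold = y_gold − 0.152·k_gold ≈ 0.9028.
Gain: Δc = 0.9028 − 0.8374 ≈ 0.0655.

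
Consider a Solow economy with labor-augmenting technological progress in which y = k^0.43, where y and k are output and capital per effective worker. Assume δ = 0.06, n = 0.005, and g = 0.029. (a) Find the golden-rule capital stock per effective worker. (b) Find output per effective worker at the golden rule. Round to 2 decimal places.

Break-even investment rate: n + g + δ = 0.005 + 0.029 + 0.06 = 0.094.
Maximizing c = f(k) − (n+g+δ)·k gives f'(k) = n+g+δ, i.e. 0.43·k^(0.43−1) = 0.094, so k_gold = (0.43/0.094)^(1/0.57) ≈ 14.4043.
y_gold = 14.4043^0.43 ≈ 3.1488.

(a) k_gold ≈ 14.40; (b) y_gold ≈ 3.15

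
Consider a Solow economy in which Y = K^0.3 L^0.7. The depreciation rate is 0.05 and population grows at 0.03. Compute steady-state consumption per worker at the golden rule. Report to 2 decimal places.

c_gold ≈ 1.23

Break-even investment rate: n + δ = 0.03 + 0.05 = 0.08.
At the golden rule the marginal product of capital equals n+δ: 0.3·k^(0.3−1) = 0.08. Solving, k_gold = (0.3/0.08)^(1/0.7) ≈ 6.6076.
y_gold = 6.6076^0.3 ≈ 1.7620.
c_gold = y_gold − (n+δ)·k_gold = 1.7620 − 0.08·6.6076 ≈ 1.2334.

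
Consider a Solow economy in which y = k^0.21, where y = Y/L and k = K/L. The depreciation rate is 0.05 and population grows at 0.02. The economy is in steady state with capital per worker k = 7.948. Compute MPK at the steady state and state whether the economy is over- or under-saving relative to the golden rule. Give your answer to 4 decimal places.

Capital per worker breaks even when investment replaces (n + δ)·k; here n + δ = 0.07.
MPK = 0.21·k^(0.21−1) = 0.21·7.948^(-0.79) ≈ 0.0408.
MPK < 0.07, so the economy is dynamically inefficient (over-saving).

over-saving; MPK ≈ 0.0408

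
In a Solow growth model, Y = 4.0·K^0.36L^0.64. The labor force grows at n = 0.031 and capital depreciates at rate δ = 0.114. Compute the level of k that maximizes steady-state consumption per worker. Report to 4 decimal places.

k_gold ≈ 36.1247

Break-even investment rate: n + δ = 0.031 + 0.114 = 0.145.
At the golden rule the marginal product of capital equals n+δ: 0.36·4.0·k^(0.36−1) = 0.145. Solving, k_gold = (0.36·4.0/0.145)^(1/0.64) ≈ 36.1247.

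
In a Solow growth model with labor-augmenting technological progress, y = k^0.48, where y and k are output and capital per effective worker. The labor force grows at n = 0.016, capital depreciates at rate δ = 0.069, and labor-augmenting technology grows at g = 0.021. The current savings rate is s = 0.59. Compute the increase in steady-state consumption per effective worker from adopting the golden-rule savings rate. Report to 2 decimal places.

n + g + δ = 0.016 + 0.021 + 0.069 = 0.106.
Current steady state (s = 0.59): k* = (0.59/0.106)^(1/0.52) ≈ 27.1483, y* = 27.1483^0.48 ≈ 4.8775, c* = (1−0.59)·4.8775 ≈ 1.9998.
Maximizing c = f(k) − (n+g+δ)·k gives f'(k) = n+g+δ, i.e. 0.48·k^(0.48−1) = 0.106, so k_gold = (0.48/0.106)^(1/0.52) ≈ 18.2564.
y_gold = 18.2564^0.48 ≈ 4.0316, c_gold = y_gold − 0.106·k_gold ≈ 2.0964.
Gain: Δc = 2.0964 − 1.9998 ≈ 0.0967.

Δc ≈ 0.10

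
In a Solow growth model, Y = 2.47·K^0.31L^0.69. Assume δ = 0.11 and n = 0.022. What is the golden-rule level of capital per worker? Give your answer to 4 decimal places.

k_gold ≈ 12.7791

Break-even investment rate: n + δ = 0.022 + 0.11 = 0.132.
Maximizing c = f(k) − (n+δ)·k gives f'(k) = n+δ, i.e. 0.31·2.47·k^(0.31−1) = 0.132, so k_gold = (0.31·2.47/0.132)^(1/0.69) ≈ 12.7791.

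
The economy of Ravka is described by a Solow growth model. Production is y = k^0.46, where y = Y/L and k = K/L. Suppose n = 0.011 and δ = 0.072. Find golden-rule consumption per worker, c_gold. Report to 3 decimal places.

c_gold ≈ 2.322

Capital per worker breaks even when investment replaces (n + δ)·k; here n + δ = 0.083.
Setting f'(k) = n+δ gives 0.46·k^(0.46−1) = 0.083, hence k_gold = (0.46/0.083)^(1/0.54) ≈ 23.8333.
y_gold = 23.8333^0.46 ≈ 4.3004.
c_gold = y_gold − (n+δ)·k_gold = 4.3004 − 0.083·23.8333 ≈ 2.3222.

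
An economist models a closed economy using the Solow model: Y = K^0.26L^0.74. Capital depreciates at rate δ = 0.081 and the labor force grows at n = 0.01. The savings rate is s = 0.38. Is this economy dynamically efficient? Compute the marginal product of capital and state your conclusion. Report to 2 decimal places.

The effective depreciation rate is n + δ = 0.01 + 0.081 = 0.091.
Steady-state k*: s·k^0.26 = 0.091·k gives k* = (0.38/0.091)^(1/0.74) ≈ 6.8999.
MPK = 0.26·6.8999^(-0.74) ≈ 0.0623.
MPK < n+δ = 0.091, so the economy is dynamically inefficient (over-saving).

dynamically inefficient; MPK ≈ 0.06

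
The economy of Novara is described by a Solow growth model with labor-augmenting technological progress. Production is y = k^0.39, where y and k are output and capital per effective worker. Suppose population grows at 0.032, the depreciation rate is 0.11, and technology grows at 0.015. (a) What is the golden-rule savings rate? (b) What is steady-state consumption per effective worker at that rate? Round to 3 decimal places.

n + g + δ = 0.032 + 0.015 + 0.11 = 0.157.
For Cobb-Douglas, s_gold equals capital's share: s_gold = 0.39.
Golden rule sets MPK = n+g+δ: 0.39·k^(0.39−1) = 0.157, so k_gold = (0.39/0.157)^(1/0.61) ≈ 4.4444.
y_gold = 4.4444^0.39 ≈ 1.7891; c_gold = (1−0.39)·y_gold ≈ 1.0914.

(a) s_gold = 0.390; (b) c_gold ≈ 1.091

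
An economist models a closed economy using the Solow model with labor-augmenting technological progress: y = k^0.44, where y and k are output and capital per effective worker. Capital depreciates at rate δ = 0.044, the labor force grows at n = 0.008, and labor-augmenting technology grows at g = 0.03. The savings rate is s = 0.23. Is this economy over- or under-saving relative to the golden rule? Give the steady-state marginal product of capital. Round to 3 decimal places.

Capital per effective worker breaks even when investment replaces (n + g + δ)·k; here n + g + δ = 0.082.
Steady-state k*: s·k^0.44 = 0.082·k gives k* = (0.23/0.082)^(1/0.56) ≈ 6.3073.
MPK = 0.44·6.3073^(-0.56) ≈ 0.1569.
MPK > n+g+δ = 0.082, so the economy is dynamically efficient (under-saving).

under-saving; MPK ≈ 0.157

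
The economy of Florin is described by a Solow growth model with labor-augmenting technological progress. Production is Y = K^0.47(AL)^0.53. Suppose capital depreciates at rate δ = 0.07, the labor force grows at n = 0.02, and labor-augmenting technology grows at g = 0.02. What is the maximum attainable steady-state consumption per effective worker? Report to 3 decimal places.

The effective depreciation rate is n + g + δ = 0.02 + 0.02 + 0.07 = 0.11.
Golden rule sets MPK = n+g+δ: 0.47·k^(0.47−1) = 0.11, so k_gold = (0.47/0.11)^(1/0.53) ≈ 15.4885.
y_gold = 15.4885^0.47 ≈ 3.6250.
c_gold = y_gold − (n+g+δ)·k_gold = 3.6250 − 0.11·15.4885 ≈ 1.9212.

c_gold ≈ 1.921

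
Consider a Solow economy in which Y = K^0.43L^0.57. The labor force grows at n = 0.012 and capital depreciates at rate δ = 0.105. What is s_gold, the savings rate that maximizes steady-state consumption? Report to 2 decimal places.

n + δ = 0.012 + 0.105 = 0.117.
At the golden rule MPK = n+δ, and in any Cobb-Douglas steady state s = (n+δ)·k/y = MPK·k/y = capital's share 0.43.

s_gold = 0.43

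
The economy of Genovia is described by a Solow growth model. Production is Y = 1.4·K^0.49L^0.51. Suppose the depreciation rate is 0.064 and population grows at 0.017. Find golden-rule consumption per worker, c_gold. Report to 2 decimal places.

Capital per worker breaks even when investment replaces (n + δ)·k; here n + δ = 0.081.
Setting f'(k) = n+δ gives 0.49·1.4·k^(0.49−1) = 0.081, hence k_gold = (0.49·1.4/0.081)^(1/0.51) ≈ 65.9618.
y_gold = 1.4·65.9618^0.49 ≈ 10.9039.
c_gold = y_gold − (n+δ)·k_gold = 10.9039 − 0.081·65.9618 ≈ 5.5610.

c_gold ≈ 5.56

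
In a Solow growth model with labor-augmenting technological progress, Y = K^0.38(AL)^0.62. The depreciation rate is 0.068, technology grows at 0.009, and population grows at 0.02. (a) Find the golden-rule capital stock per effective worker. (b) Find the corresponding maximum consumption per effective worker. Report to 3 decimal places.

Break-even investment rate: n + g + δ = 0.02 + 0.009 + 0.068 = 0.097.
At the golden rule the marginal product of capital equals n+g+δ: 0.38·k^(0.38−1) = 0.097. Solving, k_gold = (0.38/0.097)^(1/0.62) ≈ 9.0463.
y_gold = 9.0463^0.38 ≈ 2.3092; c_gold = y_gold − 0.097·k_gold ≈ 1.4317.

(a) k_gold ≈ 9.046; (b) c_gold ≈ 1.432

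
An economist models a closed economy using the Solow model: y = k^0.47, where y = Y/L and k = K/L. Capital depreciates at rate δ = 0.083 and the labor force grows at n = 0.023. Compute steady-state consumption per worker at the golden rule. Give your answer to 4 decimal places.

c_gold ≈ 1.9854

The effective depreciation rate is n + δ = 0.023 + 0.083 = 0.106.
Golden rule sets MPK = n+δ: 0.47·k^(0.47−1) = 0.106, so k_gold = (0.47/0.106)^(1/0.53) ≈ 16.6097.
y_gold = 16.6097^0.47 ≈ 3.7460.
c_gold = y_gold − (n+δ)·k_gold = 3.7460 − 0.106·16.6097 ≈ 1.9854.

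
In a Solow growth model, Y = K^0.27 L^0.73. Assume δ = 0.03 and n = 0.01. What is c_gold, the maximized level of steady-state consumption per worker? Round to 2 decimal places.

The effective depreciation rate is n + δ = 0.01 + 0.03 = 0.04.
Maximizing c = f(k) − (n+δ)·k gives f'(k) = n+δ, i.e. 0.27·k^(0.27−1) = 0.04, so k_gold = (0.27/0.04)^(1/0.73) ≈ 13.6783.
y_gold = 13.6783^0.27 ≈ 2.0264.
c_gold = y_gold − (n+δ)·k_gold = 2.0264 − 0.04·13.6783 ≈ 1.4793.

c_gold ≈ 1.48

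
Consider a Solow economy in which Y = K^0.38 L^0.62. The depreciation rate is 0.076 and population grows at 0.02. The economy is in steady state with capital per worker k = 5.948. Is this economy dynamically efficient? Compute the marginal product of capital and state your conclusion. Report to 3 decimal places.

Break-even investment rate: n + δ = 0.02 + 0.076 = 0.096.
MPK = 0.38·k^(0.38−1) = 0.38·5.948^(-0.62) ≈ 0.1258.
MPK > 0.096, so the economy is dynamically efficient (under-saving).

dynamically efficient; MPK ≈ 0.126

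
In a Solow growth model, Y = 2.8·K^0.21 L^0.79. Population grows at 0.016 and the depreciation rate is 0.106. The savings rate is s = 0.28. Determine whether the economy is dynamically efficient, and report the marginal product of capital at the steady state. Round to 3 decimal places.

Break-even investment rate: n + δ = 0.016 + 0.106 = 0.122.
Steady-state k*: s·A·k^0.21 = 0.122·k gives k* = (0.28·2.8/0.122)^(1/0.79) ≈ 10.5373.
MPK = 0.21·2.8·10.5373^(-0.79) ≈ 0.0915.
MPK < n+δ = 0.122, so the economy is dynamically inefficient (over-saving).

dynamically inefficient; MPK ≈ 0.091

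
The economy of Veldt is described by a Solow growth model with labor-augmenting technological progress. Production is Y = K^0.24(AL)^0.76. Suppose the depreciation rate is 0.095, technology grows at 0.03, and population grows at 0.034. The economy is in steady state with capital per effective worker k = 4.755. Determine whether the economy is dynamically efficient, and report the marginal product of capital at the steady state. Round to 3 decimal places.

The effective depreciation rate is n + g + δ = 0.034 + 0.03 + 0.095 = 0.159.
MPK = 0.24·k^(0.24−1) = 0.24·4.755^(-0.76) ≈ 0.0734.
MPK < 0.159, so the economy is dynamically inefficient (over-saving).

dynamically inefficient; MPK ≈ 0.073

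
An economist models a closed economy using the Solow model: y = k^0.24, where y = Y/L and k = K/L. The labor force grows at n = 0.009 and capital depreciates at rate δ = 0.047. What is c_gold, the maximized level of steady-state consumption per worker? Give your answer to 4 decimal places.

Break-even investment rate: n + δ = 0.009 + 0.047 = 0.056.
Maximizing c = f(k) − (n+δ)·k gives f'(k) = n+δ, i.e. 0.24·k^(0.24−1) = 0.056, so k_gold = (0.24/0.056)^(1/0.76) ≈ 6.7859.
y_gold = 6.7859^0.24 ≈ 1.5834.
c_gold = y_gold − (n+δ)·k_gold = 1.5834 − 0.056·6.7859 ≈ 1.2034.

c_gold ≈ 1.2034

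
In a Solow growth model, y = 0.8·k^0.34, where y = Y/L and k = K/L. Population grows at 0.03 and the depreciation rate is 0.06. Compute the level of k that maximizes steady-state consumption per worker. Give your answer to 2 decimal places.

k_gold ≈ 5.34

Capital per worker breaks even when investment replaces (n + δ)·k; here n + δ = 0.09.
Maximizing c = f(k) − (n+δ)·k gives f'(k) = n+δ, i.e. 0.34·0.8·k^(0.34−1) = 0.09, so k_gold = (0.34·0.8/0.09)^(1/0.66) ≈ 5.3428.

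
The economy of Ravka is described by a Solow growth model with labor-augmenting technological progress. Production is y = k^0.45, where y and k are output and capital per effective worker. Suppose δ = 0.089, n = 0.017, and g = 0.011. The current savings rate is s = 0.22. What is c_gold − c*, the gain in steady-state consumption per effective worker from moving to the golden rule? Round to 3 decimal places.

Δc ≈ 0.348

Capital per effective worker breaks even when investment replaces (n + g + δ)·k; here n + g + δ = 0.117.
Current steady state (s = 0.22): k* = (0.22/0.117)^(1/0.55) ≈ 3.1522, y* = 3.1522^0.45 ≈ 1.6764, c* = (1−0.22)·1.6764 ≈ 1.3076.
Maximizing c = f(k) − (n+g+δ)·k gives f'(k) = n+g+δ, i.e. 0.45·k^(0.45−1) = 0.117, so k_gold = (0.45/0.117)^(1/0.55) ≈ 11.5794.
y_gold = 11.5794^0.45 ≈ 3.0106, c_gold = y_gold − 0.117·k_gold ≈ 1.6558.
Gain: Δc = 1.6558 − 1.3076 ≈ 0.3483.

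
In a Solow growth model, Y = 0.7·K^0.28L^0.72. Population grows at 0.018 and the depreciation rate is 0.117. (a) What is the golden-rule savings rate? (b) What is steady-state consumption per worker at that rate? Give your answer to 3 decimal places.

(a) s_gold = 0.280; (b) c_gold ≈ 0.583

Break-even investment rate: n + δ = 0.018 + 0.117 = 0.135.
For Cobb-Douglas, s_gold equals capital's share: s_gold = 0.28.
Maximizing c = f(k) − (n+δ)·k gives f'(k) = n+δ, i.e. 0.28·0.7·k^(0.28−1) = 0.135, so k_gold = (0.28·0.7/0.135)^(1/0.72) ≈ 1.6784.
y_gold = 0.7·1.6784^0.28 ≈ 0.8092; c_gold = (1−0.28)·y_gold ≈ 0.5826.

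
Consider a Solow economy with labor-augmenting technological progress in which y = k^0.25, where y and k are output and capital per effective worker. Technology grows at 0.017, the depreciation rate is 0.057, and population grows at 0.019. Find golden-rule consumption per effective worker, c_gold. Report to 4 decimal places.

Break-even investment rate: n + g + δ = 0.019 + 0.017 + 0.057 = 0.093.
Golden rule sets MPK = n+g+δ: 0.25·k^(0.25−1) = 0.093, so k_gold = (0.25/0.093)^(1/0.75) ≈ 3.7377.
y_gold = 3.7377^0.25 ≈ 1.3904.
c_gold = y_gold − (n+g+δ)·k_gold = 1.3904 − 0.093·3.7377 ≈ 1.0428.

c_gold ≈ 1.0428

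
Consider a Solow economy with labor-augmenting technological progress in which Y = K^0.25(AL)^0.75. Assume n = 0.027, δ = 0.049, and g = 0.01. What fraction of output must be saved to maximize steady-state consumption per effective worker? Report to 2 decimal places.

The effective depreciation rate is n + g + δ = 0.027 + 0.01 + 0.049 = 0.086.
At the golden rule MPK = n+g+δ, and in any Cobb-Douglas steady state s = (n+g+δ)·k/y = MPK·k/y = capital's share 0.25.

s_gold = 0.25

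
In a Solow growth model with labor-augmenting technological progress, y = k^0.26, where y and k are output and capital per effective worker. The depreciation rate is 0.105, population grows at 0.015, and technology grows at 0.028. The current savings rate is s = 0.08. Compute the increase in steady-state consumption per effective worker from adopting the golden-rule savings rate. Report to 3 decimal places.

Break-even investment rate: n + g + δ = 0.015 + 0.028 + 0.105 = 0.148.
Current steady state (s = 0.08): k* = (0.08/0.148)^(1/0.74) ≈ 0.4355, y* = 0.4355^0.26 ≈ 0.8056, c* = (1−0.08)·0.8056 ≈ 0.7412.
Golden rule sets MPK = n+g+δ: 0.26·k^(0.26−1) = 0.148, so k_gold = (0.26/0.148)^(1/0.74) ≈ 2.1414.
y_gold = 2.1414^0.26 ≈ 1.2189, c_gold = y_gold − 0.148·k_gold ≈ 0.9020.
Gain: Δc = 0.9020 − 0.7412 ≈ 0.1608.

Δc ≈ 0.161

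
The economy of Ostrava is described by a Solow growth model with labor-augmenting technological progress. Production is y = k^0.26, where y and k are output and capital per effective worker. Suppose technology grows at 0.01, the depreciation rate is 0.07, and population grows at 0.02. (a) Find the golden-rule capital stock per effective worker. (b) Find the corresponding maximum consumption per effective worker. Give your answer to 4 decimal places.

The effective depreciation rate is n + g + δ = 0.02 + 0.01 + 0.07 = 0.1.
Golden rule sets MPK = n+g+δ: 0.26·k^(0.26−1) = 0.1, so k_gold = (0.26/0.1)^(1/0.74) ≈ 3.6373.
y_gold = 3.6373^0.26 ≈ 1.3989; c_gold = y_gold − 0.1·k_gold ≈ 1.0352.

(a) k_gold ≈ 3.6373; (b) c_gold ≈ 1.0352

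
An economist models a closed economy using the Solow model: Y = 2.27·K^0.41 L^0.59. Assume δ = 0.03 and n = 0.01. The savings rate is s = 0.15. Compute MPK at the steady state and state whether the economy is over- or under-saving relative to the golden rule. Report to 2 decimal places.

under-saving; MPK ≈ 0.11

n + δ = 0.01 + 0.03 = 0.04.
Steady-state k*: s·A·k^0.41 = 0.04·k gives k* = (0.15·2.27/0.04)^(1/0.59) ≈ 37.7023.
MPK = 0.41·2.27·37.7023^(-0.59) ≈ 0.1093.
MPK > n+δ = 0.04, so the economy is dynamically efficient (under-saving).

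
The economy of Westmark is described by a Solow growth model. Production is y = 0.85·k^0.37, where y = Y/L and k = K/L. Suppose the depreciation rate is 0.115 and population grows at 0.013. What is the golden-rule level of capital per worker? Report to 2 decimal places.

k_gold ≈ 4.17

n + δ = 0.013 + 0.115 = 0.128.
Maximizing c = f(k) − (n+δ)·k gives f'(k) = n+δ, i.e. 0.37·0.85·k^(0.37−1) = 0.128, so k_gold = (0.37·0.85/0.128)^(1/0.63) ≈ 4.1658.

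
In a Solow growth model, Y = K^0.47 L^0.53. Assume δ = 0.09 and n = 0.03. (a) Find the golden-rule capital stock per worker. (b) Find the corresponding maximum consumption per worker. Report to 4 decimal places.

(a) k_gold ≈ 13.1435; (b) c_gold ≈ 1.7786

Break-even investment rate: n + δ = 0.03 + 0.09 = 0.12.
Golden rule sets MPK = n+δ: 0.47·k^(0.47−1) = 0.12, so k_gold = (0.47/0.12)^(1/0.53) ≈ 13.1435.
y_gold = 13.1435^0.47 ≈ 3.3558; c_gold = y_gold − 0.12·k_gold ≈ 1.7786.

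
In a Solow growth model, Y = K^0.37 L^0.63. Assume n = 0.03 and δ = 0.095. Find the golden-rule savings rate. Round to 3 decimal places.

s_gold = 0.370

The effective depreciation rate is n + δ = 0.03 + 0.095 = 0.125.
At the golden rule MPK = n+δ, and in any Cobb-Douglas steady state s = (n+δ)·k/y = MPK·k/y = capital's share 0.37.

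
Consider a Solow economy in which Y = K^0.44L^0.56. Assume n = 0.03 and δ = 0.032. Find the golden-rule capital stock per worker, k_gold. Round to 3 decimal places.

k_gold ≈ 33.094

n + δ = 0.03 + 0.032 = 0.062.
Setting f'(k) = n+δ gives 0.44·k^(0.44−1) = 0.062, hence k_gold = (0.44/0.062)^(1/0.56) ≈ 33.0942.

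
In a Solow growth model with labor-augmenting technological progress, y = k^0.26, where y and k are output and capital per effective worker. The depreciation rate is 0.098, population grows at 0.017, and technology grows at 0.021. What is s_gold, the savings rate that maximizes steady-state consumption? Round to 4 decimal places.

s_gold = 0.2600

n + g + δ = 0.017 + 0.021 + 0.098 = 0.136.
At the golden rule MPK = n+g+δ, and in any Cobb-Douglas steady state s = (n+g+δ)·k/y = MPK·k/y = capital's share 0.26.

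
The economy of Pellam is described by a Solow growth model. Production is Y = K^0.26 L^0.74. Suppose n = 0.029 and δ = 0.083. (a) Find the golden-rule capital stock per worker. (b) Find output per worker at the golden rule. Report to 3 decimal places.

(a) k_gold ≈ 3.121; (b) y_gold ≈ 1.344

Capital per worker breaks even when investment replaces (n + δ)·k; here n + δ = 0.112.
At the golden rule the marginal product of capital equals n+δ: 0.26·k^(0.26−1) = 0.112. Solving, k_gold = (0.26/0.112)^(1/0.74) ≈ 3.1208.
y_gold = 3.1208^0.26 ≈ 1.3443.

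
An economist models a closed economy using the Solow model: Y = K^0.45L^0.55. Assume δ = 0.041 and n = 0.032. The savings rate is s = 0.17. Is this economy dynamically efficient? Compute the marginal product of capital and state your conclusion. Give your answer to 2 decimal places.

dynamically efficient; MPK ≈ 0.19

Capital per worker breaks even when investment replaces (n + δ)·k; here n + δ = 0.073.
Steady-state k*: s·k^0.45 = 0.073·k gives k* = (0.17/0.073)^(1/0.55) ≈ 4.6505.
MPK = 0.45·4.6505^(-0.55) ≈ 0.1932.
MPK > n+δ = 0.073, so the economy is dynamically efficient (under-saving).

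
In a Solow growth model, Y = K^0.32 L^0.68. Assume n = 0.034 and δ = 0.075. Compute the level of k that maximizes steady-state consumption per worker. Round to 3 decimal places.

Break-even investment rate: n + δ = 0.034 + 0.075 = 0.109.
Maximizing c = f(k) − (n+δ)·k gives f'(k) = n+δ, i.e. 0.32·k^(0.32−1) = 0.109, so k_gold = (0.32/0.109)^(1/0.68) ≈ 4.8734.

k_gold ≈ 4.873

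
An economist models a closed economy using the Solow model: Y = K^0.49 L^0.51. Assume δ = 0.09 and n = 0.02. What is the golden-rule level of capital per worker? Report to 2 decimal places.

k_gold ≈ 18.71

n + δ = 0.02 + 0.09 = 0.11.
Maximizing c = f(k) − (n+δ)·k gives f'(k) = n+δ, i.e. 0.49·k^(0.49−1) = 0.11, so k_gold = (0.49/0.11)^(1/0.51) ≈ 18.7139.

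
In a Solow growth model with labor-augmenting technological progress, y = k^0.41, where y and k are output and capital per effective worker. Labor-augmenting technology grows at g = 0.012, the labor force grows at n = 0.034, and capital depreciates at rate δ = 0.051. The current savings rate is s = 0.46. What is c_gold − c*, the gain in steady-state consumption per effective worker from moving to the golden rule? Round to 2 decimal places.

Δc ≈ 0.01

n + g + δ = 0.034 + 0.012 + 0.051 = 0.097.
Current steady state (s = 0.46): k* = (0.46/0.097)^(1/0.59) ≈ 13.9875, y* = 13.9875^0.41 ≈ 2.9495, c* = (1−0.46)·2.9495 ≈ 1.5927.
Setting f'(k) = n+g+δ gives 0.41·k^(0.41−1) = 0.097, hence k_gold = (0.41/0.097)^(1/0.59) ≈ 11.5090.
y_gold = 11.5090^0.41 ≈ 2.7229, c_gold = y_gold − 0.097·k_gold ≈ 1.6065.
Gain: Δc = 1.6065 − 1.5927 ≈ 0.0137.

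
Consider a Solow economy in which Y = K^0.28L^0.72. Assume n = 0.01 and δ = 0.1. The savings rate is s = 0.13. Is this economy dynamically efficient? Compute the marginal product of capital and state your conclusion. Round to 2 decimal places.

dynamically efficient; MPK ≈ 0.24

The effective depreciation rate is n + δ = 0.01 + 0.1 = 0.11.
Steady-state k*: s·k^0.28 = 0.11·k gives k* = (0.13/0.11)^(1/0.72) ≈ 1.2611.
MPK = 0.28·1.2611^(-0.72) ≈ 0.2369.
MPK > n+δ = 0.11, so the economy is dynamically efficient (under-saving).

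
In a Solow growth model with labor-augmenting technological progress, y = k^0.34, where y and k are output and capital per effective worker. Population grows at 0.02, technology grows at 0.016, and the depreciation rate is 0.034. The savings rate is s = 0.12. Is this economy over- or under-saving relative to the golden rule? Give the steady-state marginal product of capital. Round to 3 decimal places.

under-saving; MPK ≈ 0.198

The effective depreciation rate is n + g + δ = 0.02 + 0.016 + 0.034 = 0.07.
Steady-state k*: s·k^0.34 = 0.07·k gives k* = (0.12/0.07)^(1/0.66) ≈ 2.2629.
MPK = 0.34·2.2629^(-0.66) ≈ 0.1983.
MPK > n+g+δ = 0.07, so the economy is dynamically efficient (under-saving).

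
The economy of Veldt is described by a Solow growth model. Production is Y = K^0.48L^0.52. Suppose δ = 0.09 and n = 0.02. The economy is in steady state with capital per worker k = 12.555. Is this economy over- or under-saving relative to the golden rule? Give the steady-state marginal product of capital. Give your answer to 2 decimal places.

under-saving; MPK ≈ 0.13

The effective depreciation rate is n + δ = 0.02 + 0.09 = 0.11.
MPK = 0.48·k^(0.48−1) = 0.48·12.555^(-0.52) ≈ 0.1288.
MPK > 0.11, so the economy is dynamically efficient (under-saving).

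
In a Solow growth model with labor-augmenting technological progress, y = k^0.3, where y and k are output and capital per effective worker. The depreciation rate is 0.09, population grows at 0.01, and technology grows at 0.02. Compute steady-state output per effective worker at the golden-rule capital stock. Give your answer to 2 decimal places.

y_gold ≈ 1.48

Capital per effective worker breaks even when investment replaces (n + g + δ)·k; here n + g + δ = 0.12.
Setting f'(k) = n+g+δ gives 0.3·k^(0.3−1) = 0.12, hence k_gold = (0.3/0.12)^(1/0.7) ≈ 3.7024.
Output: y_gold = k_gold^0.3 = 3.7024^0.3 ≈ 1.4810.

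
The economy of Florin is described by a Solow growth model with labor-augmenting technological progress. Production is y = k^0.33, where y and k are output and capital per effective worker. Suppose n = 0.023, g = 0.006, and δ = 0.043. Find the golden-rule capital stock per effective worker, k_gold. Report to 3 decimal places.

Break-even investment rate: n + g + δ = 0.023 + 0.006 + 0.043 = 0.072.
Golden rule sets MPK = n+g+δ: 0.33·k^(0.33−1) = 0.072, so k_gold = (0.33/0.072)^(1/0.67) ≈ 9.7015.

k_gold ≈ 9.701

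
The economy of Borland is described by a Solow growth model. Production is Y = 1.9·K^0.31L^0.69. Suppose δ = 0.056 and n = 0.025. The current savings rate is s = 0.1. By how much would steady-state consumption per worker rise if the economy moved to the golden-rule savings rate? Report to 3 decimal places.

Δc ≈ 0.689

n + δ = 0.025 + 0.056 = 0.081.
Current steady state (s = 0.1): k* = (0.1·1.9/0.081)^(1/0.69) ≈ 3.4405, y* = 1.9·3.4405^0.31 ≈ 2.7868, c* = (1−0.1)·2.7868 ≈ 2.5081.
At the golden rule the marginal product of capital equals n+δ: 0.31·1.9·k^(0.31−1) = 0.081. Solving, k_gold = (0.31·1.9/0.081)^(1/0.69) ≈ 17.7313.
y_gold = 1.9·17.7313^0.31 ≈ 4.6330, c_gold = y_gold − 0.081·k_gold ≈ 3.1968.
Gain: Δc = 3.1968 − 2.5081 ≈ 0.6887.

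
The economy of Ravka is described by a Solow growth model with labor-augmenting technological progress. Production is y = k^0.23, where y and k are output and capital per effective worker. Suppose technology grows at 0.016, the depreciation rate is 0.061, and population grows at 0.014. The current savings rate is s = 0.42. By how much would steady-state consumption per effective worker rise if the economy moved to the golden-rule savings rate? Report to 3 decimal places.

The effective depreciation rate is n + g + δ = 0.014 + 0.016 + 0.061 = 0.091.
Current steady state (s = 0.42): k* = (0.42/0.091)^(1/0.77) ≈ 7.2880, y* = 7.2880^0.23 ≈ 1.5791, c* = (1−0.42)·1.5791 ≈ 0.9159.
Golden rule sets MPK = n+g+δ: 0.23·k^(0.23−1) = 0.091, so k_gold = (0.23/0.091)^(1/0.77) ≈ 3.3340.
y_gold = 3.3340^0.23 ≈ 1.3191, c_gold = y_gold − 0.091·k_gold ≈ 1.0157.
Gain: Δc = 1.0157 − 0.9159 ≈ 0.0999.

Δc ≈ 0.100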